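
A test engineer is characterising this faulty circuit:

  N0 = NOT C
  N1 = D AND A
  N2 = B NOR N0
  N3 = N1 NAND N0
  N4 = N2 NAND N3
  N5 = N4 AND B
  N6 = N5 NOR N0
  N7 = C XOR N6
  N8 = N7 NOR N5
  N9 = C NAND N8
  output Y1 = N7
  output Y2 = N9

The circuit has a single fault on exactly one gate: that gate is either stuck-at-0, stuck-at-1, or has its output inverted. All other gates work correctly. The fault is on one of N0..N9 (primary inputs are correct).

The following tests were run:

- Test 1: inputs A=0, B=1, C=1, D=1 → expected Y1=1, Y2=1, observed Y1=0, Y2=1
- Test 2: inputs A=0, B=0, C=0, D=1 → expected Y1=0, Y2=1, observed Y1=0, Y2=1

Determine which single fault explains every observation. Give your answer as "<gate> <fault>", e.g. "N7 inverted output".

N7 stuck-at-0

Fault-free values for test 1 (A=0, B=1, C=1, D=1): N0=0, N1=0, N2=0, N3=1, N4=1, N5=1, N6=0, N7=1, N8=0, N9=1, giving Y1=1, Y2=1. Observed Y1=0, Y2=1.
Test 1: faults giving observed Y1=0, Y2=1 are {N6 stuck-at-1, N6 inverted output, N7 stuck-at-0, N7 inverted output}.
Test 2 (A=0, B=0, C=0, D=1): fault-free N0=1, N1=0, N2=0, N3=1, N4=1, N5=0, N6=0, N7=0, N8=1, N9=1 → Y1=0, Y2=1; observed Y1=0, Y2=1. Eliminates N6 stuck-at-1, N6 inverted output, N7 inverted output.
Only N7 stuck-at-0 is consistent with every test.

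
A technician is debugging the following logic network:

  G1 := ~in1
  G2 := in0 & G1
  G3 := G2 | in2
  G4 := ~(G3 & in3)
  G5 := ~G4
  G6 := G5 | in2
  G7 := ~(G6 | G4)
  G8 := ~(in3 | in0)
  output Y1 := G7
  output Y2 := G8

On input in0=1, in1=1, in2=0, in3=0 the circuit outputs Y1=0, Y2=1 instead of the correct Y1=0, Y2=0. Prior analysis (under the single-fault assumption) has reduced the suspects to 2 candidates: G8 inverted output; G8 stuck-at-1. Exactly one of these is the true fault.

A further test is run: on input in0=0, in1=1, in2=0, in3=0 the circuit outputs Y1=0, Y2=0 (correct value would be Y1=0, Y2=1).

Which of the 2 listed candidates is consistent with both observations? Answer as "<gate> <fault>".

Evaluate each candidate on input in0=0, in1=1, in2=0, in3=0:
  G8 inverted output: G1=0, G2=0, G3=0, G4=1, G5=0, G6=0, G7=0, G8=0 [inverted output] → Y1=0, Y2=0 — matches
  G8 stuck-at-1: G1=0, G2=0, G3=0, G4=1, G5=0, G6=0, G7=0, G8=1 [stuck-at-1] → Y1=0, Y2=1 — eliminated
Only G8 inverted output reproduces the observed Y1=0, Y2=0.

G8 inverted output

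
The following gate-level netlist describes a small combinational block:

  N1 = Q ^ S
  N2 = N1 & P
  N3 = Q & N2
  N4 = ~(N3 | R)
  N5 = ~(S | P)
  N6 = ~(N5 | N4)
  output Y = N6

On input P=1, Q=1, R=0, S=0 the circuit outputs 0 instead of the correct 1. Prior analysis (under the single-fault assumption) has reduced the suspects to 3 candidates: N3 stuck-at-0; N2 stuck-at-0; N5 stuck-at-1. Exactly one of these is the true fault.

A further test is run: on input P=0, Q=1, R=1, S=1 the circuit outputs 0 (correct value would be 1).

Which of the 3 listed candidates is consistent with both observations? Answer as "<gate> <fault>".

Evaluate each candidate on input P=0, Q=1, R=1, S=1:
  N3 stuck-at-0: N1=0, N2=0, N3=0 [stuck-at-0], N4=0, N5=0, N6=1 → 1 — eliminated
  N2 stuck-at-0: N1=0, N2=0 [stuck-at-0], N3=0, N4=0, N5=0, N6=1 → 1 — eliminated
  N5 stuck-at-1: N1=0, N2=0, N3=0, N4=0, N5=1 [stuck-at-1], N6=0 → 0 — matches
Only N5 stuck-at-1 reproduces the observed 0.

N5 stuck-at-1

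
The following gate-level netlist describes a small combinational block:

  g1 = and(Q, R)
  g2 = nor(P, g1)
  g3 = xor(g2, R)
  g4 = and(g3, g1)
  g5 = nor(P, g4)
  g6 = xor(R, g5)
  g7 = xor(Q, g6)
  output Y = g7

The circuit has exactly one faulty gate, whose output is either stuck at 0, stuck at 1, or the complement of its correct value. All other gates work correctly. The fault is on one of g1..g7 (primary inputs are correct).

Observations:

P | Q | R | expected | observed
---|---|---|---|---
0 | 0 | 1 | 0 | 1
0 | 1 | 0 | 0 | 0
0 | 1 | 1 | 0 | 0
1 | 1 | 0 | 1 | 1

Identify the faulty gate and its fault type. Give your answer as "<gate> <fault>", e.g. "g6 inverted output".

Fault-free values for test 1 (P=0, Q=0, R=1): g1=0, g2=1, g3=0, g4=0, g5=1, g6=0, g7=0, giving Y=0. Observed 1.
Test 1: faults giving observed 1 are {g1 stuck-at-1, g1 inverted output, g4 stuck-at-1, g4 inverted output, g5 stuck-at-0, g5 inverted output, g6 stuck-at-1, g6 inverted output, g7 stuck-at-1, g7 inverted output}.
Test 2 (P=0, Q=1, R=0): fault-free g1=0, g2=1, g3=1, g4=0, g5=1, g6=1, g7=0 → 0; observed 0. Eliminates g4 stuck-at-1, g4 inverted output, g5 stuck-at-0, g5 inverted output, g6 inverted output, g7 stuck-at-1, g7 inverted output.
Test 3 (P=0, Q=1, R=1): fault-free g1=1, g2=0, g3=1, g4=1, g5=0, g6=1, g7=0 → 0; observed 0. Eliminates g1 inverted output.
Test 4 (P=1, Q=1, R=0): fault-free g1=0, g2=0, g3=0, g4=0, g5=0, g6=0, g7=1 → 1; observed 1. Eliminates g6 stuck-at-1.
Only g1 stuck-at-1 is consistent with every test.

g1 stuck-at-1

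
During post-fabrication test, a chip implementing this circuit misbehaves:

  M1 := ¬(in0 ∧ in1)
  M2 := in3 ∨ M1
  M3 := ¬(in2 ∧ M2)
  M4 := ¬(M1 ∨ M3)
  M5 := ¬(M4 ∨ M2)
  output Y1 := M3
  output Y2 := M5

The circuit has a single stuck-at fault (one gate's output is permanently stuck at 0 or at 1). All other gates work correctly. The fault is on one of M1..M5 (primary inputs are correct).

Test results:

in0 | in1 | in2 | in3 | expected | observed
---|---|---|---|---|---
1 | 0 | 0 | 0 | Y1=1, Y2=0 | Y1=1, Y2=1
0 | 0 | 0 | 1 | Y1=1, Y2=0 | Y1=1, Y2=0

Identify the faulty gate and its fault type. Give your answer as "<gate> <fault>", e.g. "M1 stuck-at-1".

Fault-free values for test 1 (in0=1, in1=0, in2=0, in3=0): M1=1, M2=1, M3=1, M4=0, M5=0, giving Y1=1, Y2=0. Observed Y1=1, Y2=1.
Test 1: faults giving observed Y1=1, Y2=1 are {M1 stuck-at-0, M2 stuck-at-0, M5 stuck-at-1}.
Test 2 (in0=0, in1=0, in2=0, in3=1): fault-free M1=1, M2=1, M3=1, M4=0, M5=0 → Y1=1, Y2=0; observed Y1=1, Y2=0. Eliminates M2 stuck-at-0, M5 stuck-at-1.
Only M1 stuck-at-0 is consistent with every test.

M1 stuck-at-0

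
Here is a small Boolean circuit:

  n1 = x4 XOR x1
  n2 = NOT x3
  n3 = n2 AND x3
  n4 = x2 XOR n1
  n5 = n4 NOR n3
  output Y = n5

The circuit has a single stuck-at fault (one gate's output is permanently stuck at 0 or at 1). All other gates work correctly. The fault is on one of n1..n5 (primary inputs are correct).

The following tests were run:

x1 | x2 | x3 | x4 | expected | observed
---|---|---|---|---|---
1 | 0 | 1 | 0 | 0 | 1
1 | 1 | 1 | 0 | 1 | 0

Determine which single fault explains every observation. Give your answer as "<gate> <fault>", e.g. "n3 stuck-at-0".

Fault-free values for test 1 (x1=1, x2=0, x3=1, x4=0): n1=1, n2=0, n3=0, n4=1, n5=0, giving Y=0. Observed 1.
Test 1: faults giving observed 1 are {n1 stuck-at-0, n4 stuck-at-0, n5 stuck-at-1}.
Test 2 (x1=1, x2=1, x3=1, x4=0): fault-free n1=1, n2=0, n3=0, n4=0, n5=1 → 1; observed 0. Eliminates n4 stuck-at-0, n5 stuck-at-1.
Only n1 stuck-at-0 is consistent with every test.

n1 stuck-at-0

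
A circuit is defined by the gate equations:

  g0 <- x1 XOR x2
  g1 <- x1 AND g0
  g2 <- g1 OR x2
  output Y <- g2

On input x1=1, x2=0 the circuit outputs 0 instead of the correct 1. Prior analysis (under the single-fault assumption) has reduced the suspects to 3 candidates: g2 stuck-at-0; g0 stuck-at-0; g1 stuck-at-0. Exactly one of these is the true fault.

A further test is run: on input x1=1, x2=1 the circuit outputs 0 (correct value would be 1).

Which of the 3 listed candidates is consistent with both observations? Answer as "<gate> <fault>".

Evaluate each candidate on input x1=1, x2=1:
  g2 stuck-at-0: g0=0, g1=0, g2=0 [stuck-at-0] → 0 — matches
  g0 stuck-at-0: g0=0 [stuck-at-0], g1=0, g2=1 → 1 — eliminated
  g1 stuck-at-0: g0=0, g1=0 [stuck-at-0], g2=1 → 1 — eliminated
Only g2 stuck-at-0 reproduces the observed 0.

g2 stuck-at-0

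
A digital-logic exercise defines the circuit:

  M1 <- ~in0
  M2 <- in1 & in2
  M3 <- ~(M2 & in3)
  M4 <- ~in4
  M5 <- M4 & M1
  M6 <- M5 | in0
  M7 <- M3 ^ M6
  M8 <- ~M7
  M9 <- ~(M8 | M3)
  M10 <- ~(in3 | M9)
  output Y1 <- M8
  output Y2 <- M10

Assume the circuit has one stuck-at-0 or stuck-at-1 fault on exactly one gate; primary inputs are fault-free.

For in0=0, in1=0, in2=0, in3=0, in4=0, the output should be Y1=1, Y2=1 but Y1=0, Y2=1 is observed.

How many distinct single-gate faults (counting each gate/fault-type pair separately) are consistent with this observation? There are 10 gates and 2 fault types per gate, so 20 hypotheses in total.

Fault-free: M1=1, M2=0, M3=1, M4=1, M5=1, M6=1, M7=0, M8=1, M9=0, M10=1 → Y1=1, Y2=1. Observed Y1=0, Y2=1.
  M1: stuck-at-0 ✓; others ✗
  M2: none of the 2 fault types match ✗
  M3: none of the 2 fault types match ✗
  M4: stuck-at-0 ✓; others ✗
  M5: stuck-at-0 ✓; others ✗
  M6: stuck-at-0 ✓; others ✗
  M7: stuck-at-1 ✓; others ✗
  M8: stuck-at-0 ✓; others ✗
  M9: none of the 2 fault types match ✗
  M10: none of the 2 fault types match ✗
Consistent faults: {M1 stuck-at-0, M4 stuck-at-0, M5 stuck-at-0, M6 stuck-at-0, M7 stuck-at-1, M8 stuck-at-0} — 6 in all.

6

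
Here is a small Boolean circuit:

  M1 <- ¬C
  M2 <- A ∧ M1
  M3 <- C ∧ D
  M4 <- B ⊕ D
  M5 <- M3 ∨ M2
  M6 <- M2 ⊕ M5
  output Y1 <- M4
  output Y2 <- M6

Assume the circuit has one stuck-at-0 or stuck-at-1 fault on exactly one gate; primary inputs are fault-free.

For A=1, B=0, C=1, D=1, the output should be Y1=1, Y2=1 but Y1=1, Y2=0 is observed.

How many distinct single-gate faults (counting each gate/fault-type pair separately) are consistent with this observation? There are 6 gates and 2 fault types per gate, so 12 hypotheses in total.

Fault-free: M1=0, M2=0, M3=1, M4=1, M5=1, M6=1 → Y1=1, Y2=1. Observed Y1=1, Y2=0.
  M1 stuck-at-0: output Y1=1, Y2=1 ✗
  M1 stuck-at-1: output Y1=1, Y2=0 ✓
  M2 stuck-at-0: output Y1=1, Y2=1 ✗
  M2 stuck-at-1: output Y1=1, Y2=0 ✓
  M3 stuck-at-0: output Y1=1, Y2=0 ✓
  M3 stuck-at-1: output Y1=1, Y2=1 ✗
  M4 stuck-at-0: output Y1=0, Y2=1 ✗
  M4 stuck-at-1: output Y1=1, Y2=1 ✗
  M5 stuck-at-0: output Y1=1, Y2=0 ✓
  M5 stuck-at-1: output Y1=1, Y2=1 ✗
  M6 stuck-at-0: output Y1=1, Y2=0 ✓
  M6 stuck-at-1: output Y1=1, Y2=1 ✗
Consistent faults: {M1 stuck-at-1, M2 stuck-at-1, M3 stuck-at-0, M5 stuck-at-0, M6 stuck-at-0} — 5 in all.

5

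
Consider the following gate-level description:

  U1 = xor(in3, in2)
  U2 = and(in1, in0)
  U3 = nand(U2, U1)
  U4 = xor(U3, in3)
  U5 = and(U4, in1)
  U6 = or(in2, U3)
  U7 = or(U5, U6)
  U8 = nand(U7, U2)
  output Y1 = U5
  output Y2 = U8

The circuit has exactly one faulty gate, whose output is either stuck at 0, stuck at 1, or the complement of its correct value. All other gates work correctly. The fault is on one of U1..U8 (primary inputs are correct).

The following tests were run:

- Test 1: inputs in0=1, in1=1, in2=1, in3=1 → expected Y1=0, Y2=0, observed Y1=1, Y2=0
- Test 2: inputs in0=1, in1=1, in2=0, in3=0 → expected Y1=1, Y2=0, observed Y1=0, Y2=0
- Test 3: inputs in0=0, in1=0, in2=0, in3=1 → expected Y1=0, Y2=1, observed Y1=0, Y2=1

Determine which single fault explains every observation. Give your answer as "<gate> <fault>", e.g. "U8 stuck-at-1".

U4 inverted output

Fault-free values for test 1 (in0=1, in1=1, in2=1, in3=1): U1=0, U2=1, U3=1, U4=0, U5=0, U6=1, U7=1, U8=0, giving Y1=0, Y2=0. Observed Y1=1, Y2=0.
Test 1: faults giving observed Y1=1, Y2=0 are {U1 stuck-at-1, U1 inverted output, U3 stuck-at-0, U3 inverted output, U4 stuck-at-1, U4 inverted output, U5 stuck-at-1, U5 inverted output}.
Test 2 (in0=1, in1=1, in2=0, in3=0): fault-free U1=0, U2=1, U3=1, U4=1, U5=1, U6=1, U7=1, U8=0 → Y1=1, Y2=0; observed Y1=0, Y2=0. Eliminates U1 stuck-at-1, U1 inverted output, U3 stuck-at-0, U3 inverted output, U4 stuck-at-1, U5 stuck-at-1.
Test 3 (in0=0, in1=0, in2=0, in3=1): fault-free U1=1, U2=0, U3=1, U4=0, U5=0, U6=1, U7=1, U8=1 → Y1=0, Y2=1; observed Y1=0, Y2=1. Eliminates U5 inverted output.
Only U4 inverted output is consistent with every test.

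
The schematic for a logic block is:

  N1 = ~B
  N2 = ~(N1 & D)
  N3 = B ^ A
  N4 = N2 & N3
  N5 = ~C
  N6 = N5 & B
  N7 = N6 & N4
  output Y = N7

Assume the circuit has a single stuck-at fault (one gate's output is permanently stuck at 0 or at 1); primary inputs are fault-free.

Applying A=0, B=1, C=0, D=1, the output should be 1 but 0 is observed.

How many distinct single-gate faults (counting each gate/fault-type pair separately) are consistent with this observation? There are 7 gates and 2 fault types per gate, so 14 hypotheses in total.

Fault-free: N1=0, N2=1, N3=1, N4=1, N5=1, N6=1, N7=1 → 1. Observed 0.
  N1 stuck-at-0: output 1 ✗
  N1 stuck-at-1: output 0 ✓
  N2 stuck-at-0: output 0 ✓
  N2 stuck-at-1: output 1 ✗
  N3 stuck-at-0: output 0 ✓
  N3 stuck-at-1: output 1 ✗
  N4 stuck-at-0: output 0 ✓
  N4 stuck-at-1: output 1 ✗
  N5 stuck-at-0: output 0 ✓
  N5 stuck-at-1: output 1 ✗
  N6 stuck-at-0: output 0 ✓
  N6 stuck-at-1: output 1 ✗
  N7 stuck-at-0: output 0 ✓
  N7 stuck-at-1: output 1 ✗
Consistent faults: {N1 stuck-at-1, N2 stuck-at-0, N3 stuck-at-0, N4 stuck-at-0, N5 stuck-at-0, N6 stuck-at-0, N7 stuck-at-0} — 7 in all.

7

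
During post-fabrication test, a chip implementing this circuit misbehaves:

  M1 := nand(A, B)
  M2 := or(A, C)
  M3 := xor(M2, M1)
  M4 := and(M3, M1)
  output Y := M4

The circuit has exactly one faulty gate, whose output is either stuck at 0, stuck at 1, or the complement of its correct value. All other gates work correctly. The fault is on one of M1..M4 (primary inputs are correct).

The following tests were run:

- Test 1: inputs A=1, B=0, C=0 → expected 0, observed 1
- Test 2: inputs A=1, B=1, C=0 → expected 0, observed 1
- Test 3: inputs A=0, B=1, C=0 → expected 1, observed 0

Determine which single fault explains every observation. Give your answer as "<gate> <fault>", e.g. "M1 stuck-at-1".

Fault-free values for test 1 (A=1, B=0, C=0): M1=1, M2=1, M3=0, M4=0, giving Y=0. Observed 1.
Test 1: faults giving observed 1 are {M2 stuck-at-0, M2 inverted output, M3 stuck-at-1, M3 inverted output, M4 stuck-at-1, M4 inverted output}.
Test 2 (A=1, B=1, C=0): fault-free M1=0, M2=1, M3=1, M4=0 → 0; observed 1. Eliminates M2 stuck-at-0, M2 inverted output, M3 stuck-at-1, M3 inverted output.
Test 3 (A=0, B=1, C=0): fault-free M1=1, M2=0, M3=1, M4=1 → 1; observed 0. Eliminates M4 stuck-at-1.
Only M4 inverted output is consistent with every test.

M4 inverted output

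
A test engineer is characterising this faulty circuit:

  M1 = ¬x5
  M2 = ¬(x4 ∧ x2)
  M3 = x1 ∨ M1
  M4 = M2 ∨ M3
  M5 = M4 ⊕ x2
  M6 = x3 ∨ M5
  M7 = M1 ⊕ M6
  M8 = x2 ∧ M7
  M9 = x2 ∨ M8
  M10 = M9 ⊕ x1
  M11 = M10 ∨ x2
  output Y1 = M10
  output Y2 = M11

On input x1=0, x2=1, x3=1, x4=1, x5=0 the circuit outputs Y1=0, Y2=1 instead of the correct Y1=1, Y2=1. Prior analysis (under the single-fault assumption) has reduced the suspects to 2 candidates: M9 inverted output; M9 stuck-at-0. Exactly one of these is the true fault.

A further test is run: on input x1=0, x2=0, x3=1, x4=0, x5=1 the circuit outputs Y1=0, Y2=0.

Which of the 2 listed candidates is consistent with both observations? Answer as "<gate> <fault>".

M9 stuck-at-0

Evaluate each candidate on input x1=0, x2=0, x3=1, x4=0, x5=1:
  M9 inverted output: M1=0, M2=1, M3=0, M4=1, M5=1, M6=1, M7=1, M8=0, M9=1 [inverted output], M10=1, M11=1 → Y1=1, Y2=1 — eliminated
  M9 stuck-at-0: M1=0, M2=1, M3=0, M4=1, M5=1, M6=1, M7=1, M8=0, M9=0 [stuck-at-0], M10=0, M11=0 → Y1=0, Y2=0 — matches
Only M9 stuck-at-0 reproduces the observed Y1=0, Y2=0.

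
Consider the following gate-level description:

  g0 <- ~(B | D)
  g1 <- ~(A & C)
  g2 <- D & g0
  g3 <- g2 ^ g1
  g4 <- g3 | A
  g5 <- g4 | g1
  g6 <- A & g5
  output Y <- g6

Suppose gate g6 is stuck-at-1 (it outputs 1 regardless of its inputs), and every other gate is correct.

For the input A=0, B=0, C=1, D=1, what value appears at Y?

1

Propagate with g6 forced: g0=0, g1=1, g2=0, g3=1, g4=1, g5=1, g6=1 [stuck-at-1].
So Y = 1. (Without the fault it would be 0.)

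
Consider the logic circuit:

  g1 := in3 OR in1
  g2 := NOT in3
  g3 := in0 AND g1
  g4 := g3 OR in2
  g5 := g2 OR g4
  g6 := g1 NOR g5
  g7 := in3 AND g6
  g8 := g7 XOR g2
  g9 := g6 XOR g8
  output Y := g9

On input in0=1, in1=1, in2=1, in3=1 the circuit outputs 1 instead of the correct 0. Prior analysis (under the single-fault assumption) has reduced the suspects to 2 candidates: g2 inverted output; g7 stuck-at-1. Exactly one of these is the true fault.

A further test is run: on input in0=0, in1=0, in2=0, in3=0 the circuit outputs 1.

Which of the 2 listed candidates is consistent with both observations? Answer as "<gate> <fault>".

g2 inverted output

Evaluate each candidate on input in0=0, in1=0, in2=0, in3=0:
  g2 inverted output: g1=0, g2=0 [inverted output], g3=0, g4=0, g5=0, g6=1, g7=0, g8=0, g9=1 → 1 — matches
  g7 stuck-at-1: g1=0, g2=1, g3=0, g4=0, g5=1, g6=0, g7=1 [stuck-at-1], g8=0, g9=0 → 0 — eliminated
Only g2 inverted output reproduces the observed 1.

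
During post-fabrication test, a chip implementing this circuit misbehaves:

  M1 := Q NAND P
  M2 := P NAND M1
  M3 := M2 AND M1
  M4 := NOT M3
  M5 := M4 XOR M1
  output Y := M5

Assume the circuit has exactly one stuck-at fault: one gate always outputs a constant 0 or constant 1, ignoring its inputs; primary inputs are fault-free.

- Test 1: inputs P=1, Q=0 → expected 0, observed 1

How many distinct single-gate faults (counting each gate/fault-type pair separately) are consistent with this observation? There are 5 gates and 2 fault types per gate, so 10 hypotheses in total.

Fault-free: M1=1, M2=0, M3=0, M4=1, M5=0 → 0. Observed 1.
  M1 stuck-at-0: output 1 ✓
  M1 stuck-at-1: output 0 ✗
  M2 stuck-at-0: output 0 ✗
  M2 stuck-at-1: output 1 ✓
  M3 stuck-at-0: output 0 ✗
  M3 stuck-at-1: output 1 ✓
  M4 stuck-at-0: output 1 ✓
  M4 stuck-at-1: output 0 ✗
  M5 stuck-at-0: output 0 ✗
  M5 stuck-at-1: output 1 ✓
Consistent faults: {M1 stuck-at-0, M2 stuck-at-1, M3 stuck-at-1, M4 stuck-at-0, M5 stuck-at-1} — 5 in all.

5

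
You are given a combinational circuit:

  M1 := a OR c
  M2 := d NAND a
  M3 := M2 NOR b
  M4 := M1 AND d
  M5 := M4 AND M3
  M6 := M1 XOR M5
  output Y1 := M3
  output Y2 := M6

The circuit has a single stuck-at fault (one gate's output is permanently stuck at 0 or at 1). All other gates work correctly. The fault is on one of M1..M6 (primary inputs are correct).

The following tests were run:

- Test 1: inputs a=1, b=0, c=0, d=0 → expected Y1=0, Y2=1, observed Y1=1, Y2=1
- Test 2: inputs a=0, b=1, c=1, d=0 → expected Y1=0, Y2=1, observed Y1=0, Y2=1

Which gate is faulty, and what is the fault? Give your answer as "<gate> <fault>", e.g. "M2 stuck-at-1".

Fault-free values for test 1 (a=1, b=0, c=0, d=0): M1=1, M2=1, M3=0, M4=0, M5=0, M6=1, giving Y1=0, Y2=1. Observed Y1=1, Y2=1.
Test 1: faults giving observed Y1=1, Y2=1 are {M2 stuck-at-0, M3 stuck-at-1}.
Test 2 (a=0, b=1, c=1, d=0): fault-free M1=1, M2=1, M3=0, M4=0, M5=0, M6=1 → Y1=0, Y2=1; observed Y1=0, Y2=1. Eliminates M3 stuck-at-1.
Only M2 stuck-at-0 is consistent with every test.

M2 stuck-at-0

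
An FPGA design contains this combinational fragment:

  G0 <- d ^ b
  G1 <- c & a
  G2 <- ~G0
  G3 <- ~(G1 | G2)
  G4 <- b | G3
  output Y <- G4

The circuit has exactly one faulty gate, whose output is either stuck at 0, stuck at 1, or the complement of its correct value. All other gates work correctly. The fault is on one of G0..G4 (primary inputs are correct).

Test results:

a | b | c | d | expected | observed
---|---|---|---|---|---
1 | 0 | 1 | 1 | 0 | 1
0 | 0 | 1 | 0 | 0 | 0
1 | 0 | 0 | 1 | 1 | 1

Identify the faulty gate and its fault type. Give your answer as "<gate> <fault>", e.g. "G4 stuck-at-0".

G1 stuck-at-0

Fault-free values for test 1 (a=1, b=0, c=1, d=1): G0=1, G1=1, G2=0, G3=0, G4=0, giving Y=0. Observed 1.
Test 1: faults giving observed 1 are {G1 stuck-at-0, G1 inverted output, G3 stuck-at-1, G3 inverted output, G4 stuck-at-1, G4 inverted output}.
Test 2 (a=0, b=0, c=1, d=0): fault-free G0=0, G1=0, G2=1, G3=0, G4=0 → 0; observed 0. Eliminates G3 stuck-at-1, G3 inverted output, G4 stuck-at-1, G4 inverted output.
Test 3 (a=1, b=0, c=0, d=1): fault-free G0=1, G1=0, G2=0, G3=1, G4=1 → 1; observed 1. Eliminates G1 inverted output.
Only G1 stuck-at-0 is consistent with every test.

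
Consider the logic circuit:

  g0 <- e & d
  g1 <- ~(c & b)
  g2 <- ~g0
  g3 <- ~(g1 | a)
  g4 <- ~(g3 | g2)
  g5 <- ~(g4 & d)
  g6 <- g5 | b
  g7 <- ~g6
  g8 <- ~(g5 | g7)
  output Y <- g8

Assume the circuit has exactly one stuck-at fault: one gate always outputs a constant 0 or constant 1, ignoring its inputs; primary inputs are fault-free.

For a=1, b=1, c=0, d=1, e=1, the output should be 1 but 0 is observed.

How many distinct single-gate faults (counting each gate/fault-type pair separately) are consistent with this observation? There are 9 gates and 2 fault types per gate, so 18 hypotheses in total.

Fault-free: g0=1, g1=1, g2=0, g3=0, g4=1, g5=0, g6=1, g7=0, g8=1 → 1. Observed 0.
  g0: stuck-at-0 ✓; others ✗
  g1: none of the 2 fault types match ✗
  g2: stuck-at-1 ✓; others ✗
  g3: stuck-at-1 ✓; others ✗
  g4: stuck-at-0 ✓; others ✗
  g5: stuck-at-1 ✓; others ✗
  g6: stuck-at-0 ✓; others ✗
  g7: stuck-at-1 ✓; others ✗
  g8: stuck-at-0 ✓; others ✗
Consistent faults: {g0 stuck-at-0, g2 stuck-at-1, g3 stuck-at-1, g4 stuck-at-0, g5 stuck-at-1, g6 stuck-at-0, g7 stuck-at-1, g8 stuck-at-0} — 8 in all.

8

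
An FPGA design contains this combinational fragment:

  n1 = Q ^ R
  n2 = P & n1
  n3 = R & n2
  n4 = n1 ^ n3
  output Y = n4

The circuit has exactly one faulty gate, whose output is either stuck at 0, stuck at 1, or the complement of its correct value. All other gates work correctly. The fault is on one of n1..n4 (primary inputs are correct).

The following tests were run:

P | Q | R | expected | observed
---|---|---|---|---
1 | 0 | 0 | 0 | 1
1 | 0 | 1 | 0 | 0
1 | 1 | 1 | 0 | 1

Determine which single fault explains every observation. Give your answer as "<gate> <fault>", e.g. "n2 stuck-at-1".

n3 stuck-at-1

Fault-free values for test 1 (P=1, Q=0, R=0): n1=0, n2=0, n3=0, n4=0, giving Y=0. Observed 1.
Test 1: faults giving observed 1 are {n1 stuck-at-1, n1 inverted output, n3 stuck-at-1, n3 inverted output, n4 stuck-at-1, n4 inverted output}.
Test 2 (P=1, Q=0, R=1): fault-free n1=1, n2=1, n3=1, n4=0 → 0; observed 0. Eliminates n3 inverted output, n4 stuck-at-1, n4 inverted output.
Test 3 (P=1, Q=1, R=1): fault-free n1=0, n2=0, n3=0, n4=0 → 0; observed 1. Eliminates n1 stuck-at-1, n1 inverted output.
Only n3 stuck-at-1 is consistent with every test.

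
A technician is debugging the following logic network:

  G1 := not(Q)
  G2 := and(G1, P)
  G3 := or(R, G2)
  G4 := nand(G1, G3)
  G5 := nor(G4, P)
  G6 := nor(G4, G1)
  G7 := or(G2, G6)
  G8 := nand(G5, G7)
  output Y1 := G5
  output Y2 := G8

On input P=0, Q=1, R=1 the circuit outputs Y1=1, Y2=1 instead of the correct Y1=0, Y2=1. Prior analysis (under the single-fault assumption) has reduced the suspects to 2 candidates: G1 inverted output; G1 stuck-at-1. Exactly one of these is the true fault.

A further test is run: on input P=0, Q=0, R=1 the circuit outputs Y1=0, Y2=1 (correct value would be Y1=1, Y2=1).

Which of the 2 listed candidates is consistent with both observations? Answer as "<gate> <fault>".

G1 inverted output

Evaluate each candidate on input P=0, Q=0, R=1:
  G1 inverted output: G1=0 [inverted output], G2=0, G3=1, G4=1, G5=0, G6=0, G7=0, G8=1 → Y1=0, Y2=1 — matches
  G1 stuck-at-1: G1=1 [stuck-at-1], G2=0, G3=1, G4=0, G5=1, G6=0, G7=0, G8=1 → Y1=1, Y2=1 — eliminated
Only G1 inverted output reproduces the observed Y1=0, Y2=1.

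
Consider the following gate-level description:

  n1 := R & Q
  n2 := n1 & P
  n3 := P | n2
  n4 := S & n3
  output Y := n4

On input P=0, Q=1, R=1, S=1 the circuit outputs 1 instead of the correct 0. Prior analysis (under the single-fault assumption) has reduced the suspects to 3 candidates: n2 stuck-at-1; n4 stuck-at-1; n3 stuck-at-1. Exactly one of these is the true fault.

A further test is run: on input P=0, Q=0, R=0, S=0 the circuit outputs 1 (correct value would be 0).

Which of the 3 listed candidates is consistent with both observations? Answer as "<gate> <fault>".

n4 stuck-at-1

Evaluate each candidate on input P=0, Q=0, R=0, S=0:
  n2 stuck-at-1: n1=0, n2=1 [stuck-at-1], n3=1, n4=0 → 0 — eliminated
  n4 stuck-at-1: n1=0, n2=0, n3=0, n4=1 [stuck-at-1] → 1 — matches
  n3 stuck-at-1: n1=0, n2=0, n3=1 [stuck-at-1], n4=0 → 0 — eliminated
Only n4 stuck-at-1 reproduces the observed 1.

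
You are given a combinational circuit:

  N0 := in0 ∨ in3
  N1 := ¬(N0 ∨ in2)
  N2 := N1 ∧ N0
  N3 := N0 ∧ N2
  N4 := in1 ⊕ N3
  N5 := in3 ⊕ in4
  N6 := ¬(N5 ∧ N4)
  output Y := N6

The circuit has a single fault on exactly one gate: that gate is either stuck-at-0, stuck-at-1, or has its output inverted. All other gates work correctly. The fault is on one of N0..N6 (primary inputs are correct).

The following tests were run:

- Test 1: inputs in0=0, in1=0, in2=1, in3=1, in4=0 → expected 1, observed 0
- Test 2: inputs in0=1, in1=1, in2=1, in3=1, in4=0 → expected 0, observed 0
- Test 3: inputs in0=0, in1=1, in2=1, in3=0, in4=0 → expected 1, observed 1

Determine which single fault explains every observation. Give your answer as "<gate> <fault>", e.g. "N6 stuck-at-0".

Fault-free values for test 1 (in0=0, in1=0, in2=1, in3=1, in4=0): N0=1, N1=0, N2=0, N3=0, N4=0, N5=1, N6=1, giving Y=1. Observed 0.
Test 1: faults giving observed 0 are {N1 stuck-at-1, N1 inverted output, N2 stuck-at-1, N2 inverted output, N3 stuck-at-1, N3 inverted output, N4 stuck-at-1, N4 inverted output, N6 stuck-at-0, N6 inverted output}.
Test 2 (in0=1, in1=1, in2=1, in3=1, in4=0): fault-free N0=1, N1=0, N2=0, N3=0, N4=1, N5=1, N6=0 → 0; observed 0. Eliminates N1 stuck-at-1, N1 inverted output, N2 stuck-at-1, N2 inverted output, N3 stuck-at-1, N3 inverted output, N4 inverted output, N6 inverted output.
Test 3 (in0=0, in1=1, in2=1, in3=0, in4=0): fault-free N0=0, N1=0, N2=0, N3=0, N4=1, N5=0, N6=1 → 1; observed 1. Eliminates N6 stuck-at-0.
Only N4 stuck-at-1 is consistent with every test.

N4 stuck-at-1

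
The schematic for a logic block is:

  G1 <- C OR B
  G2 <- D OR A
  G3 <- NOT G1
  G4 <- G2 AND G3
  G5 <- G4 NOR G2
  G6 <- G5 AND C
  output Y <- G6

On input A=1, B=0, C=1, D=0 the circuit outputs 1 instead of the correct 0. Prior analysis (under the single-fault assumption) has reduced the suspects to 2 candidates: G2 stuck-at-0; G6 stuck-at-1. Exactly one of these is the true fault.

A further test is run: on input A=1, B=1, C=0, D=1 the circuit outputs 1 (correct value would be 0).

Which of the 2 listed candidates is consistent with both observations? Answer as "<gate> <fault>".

G6 stuck-at-1

Evaluate each candidate on input A=1, B=1, C=0, D=1:
  G2 stuck-at-0: G1=1, G2=0 [stuck-at-0], G3=0, G4=0, G5=1, G6=0 → 0 — eliminated
  G6 stuck-at-1: G1=1, G2=1, G3=0, G4=0, G5=0, G6=1 [stuck-at-1] → 1 — matches
Only G6 stuck-at-1 reproduces the observed 1.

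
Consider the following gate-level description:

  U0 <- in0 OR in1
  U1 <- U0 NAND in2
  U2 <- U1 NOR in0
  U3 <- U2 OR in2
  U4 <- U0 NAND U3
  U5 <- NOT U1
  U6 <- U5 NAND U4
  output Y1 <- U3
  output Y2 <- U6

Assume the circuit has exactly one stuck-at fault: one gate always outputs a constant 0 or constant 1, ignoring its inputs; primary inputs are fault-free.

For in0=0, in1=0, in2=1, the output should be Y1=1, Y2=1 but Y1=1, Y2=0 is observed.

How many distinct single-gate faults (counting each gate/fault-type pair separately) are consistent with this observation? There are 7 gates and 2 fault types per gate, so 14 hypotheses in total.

Fault-free: U0=0, U1=1, U2=0, U3=1, U4=1, U5=0, U6=1 → Y1=1, Y2=1. Observed Y1=1, Y2=0.
  U0 stuck-at-0: output Y1=1, Y2=1 ✗
  U0 stuck-at-1: output Y1=1, Y2=1 ✗
  U1 stuck-at-0: output Y1=1, Y2=0 ✓
  U1 stuck-at-1: output Y1=1, Y2=1 ✗
  U2 stuck-at-0: output Y1=1, Y2=1 ✗
  U2 stuck-at-1: output Y1=1, Y2=1 ✗
  U3 stuck-at-0: output Y1=0, Y2=1 ✗
  U3 stuck-at-1: output Y1=1, Y2=1 ✗
  U4 stuck-at-0: output Y1=1, Y2=1 ✗
  U4 stuck-at-1: output Y1=1, Y2=1 ✗
  U5 stuck-at-0: output Y1=1, Y2=1 ✗
  U5 stuck-at-1: output Y1=1, Y2=0 ✓
  U6 stuck-at-0: output Y1=1, Y2=0 ✓
  U6 stuck-at-1: output Y1=1, Y2=1 ✗
Consistent faults: {U1 stuck-at-0, U5 stuck-at-1, U6 stuck-at-0} — 3 in all.

3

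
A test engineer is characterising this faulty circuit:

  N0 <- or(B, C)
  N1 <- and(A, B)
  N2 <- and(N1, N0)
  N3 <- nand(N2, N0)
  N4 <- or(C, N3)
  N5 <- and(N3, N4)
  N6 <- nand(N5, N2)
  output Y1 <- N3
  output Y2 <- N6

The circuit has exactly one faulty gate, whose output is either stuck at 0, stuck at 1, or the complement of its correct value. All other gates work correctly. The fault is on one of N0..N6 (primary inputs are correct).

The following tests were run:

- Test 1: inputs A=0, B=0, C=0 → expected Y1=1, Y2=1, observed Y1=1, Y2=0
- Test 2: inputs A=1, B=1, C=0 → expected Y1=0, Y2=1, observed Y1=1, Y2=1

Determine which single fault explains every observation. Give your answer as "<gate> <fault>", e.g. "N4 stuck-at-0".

Fault-free values for test 1 (A=0, B=0, C=0): N0=0, N1=0, N2=0, N3=1, N4=1, N5=1, N6=1, giving Y1=1, Y2=1. Observed Y1=1, Y2=0.
Test 1: faults giving observed Y1=1, Y2=0 are {N2 stuck-at-1, N2 inverted output, N6 stuck-at-0, N6 inverted output}.
Test 2 (A=1, B=1, C=0): fault-free N0=1, N1=1, N2=1, N3=0, N4=0, N5=0, N6=1 → Y1=0, Y2=1; observed Y1=1, Y2=1. Eliminates N2 stuck-at-1, N6 stuck-at-0, N6 inverted output.
Only N2 inverted output is consistent with every test.

N2 inverted output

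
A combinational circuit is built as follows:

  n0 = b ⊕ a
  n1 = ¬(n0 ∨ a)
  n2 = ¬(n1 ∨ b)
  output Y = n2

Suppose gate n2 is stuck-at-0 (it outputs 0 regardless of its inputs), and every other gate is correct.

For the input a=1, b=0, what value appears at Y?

0

Propagate with n2 forced: n0=1, n1=0, n2=0 [stuck-at-0].
So Y = 0. (Without the fault it would be 1.)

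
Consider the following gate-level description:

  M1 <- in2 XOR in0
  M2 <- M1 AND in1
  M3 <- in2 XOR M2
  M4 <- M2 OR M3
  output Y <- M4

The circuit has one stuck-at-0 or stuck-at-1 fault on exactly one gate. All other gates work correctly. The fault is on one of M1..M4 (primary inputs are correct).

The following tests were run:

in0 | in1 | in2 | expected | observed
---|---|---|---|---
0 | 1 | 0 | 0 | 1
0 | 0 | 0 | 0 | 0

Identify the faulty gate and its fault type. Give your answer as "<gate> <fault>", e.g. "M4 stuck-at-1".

Fault-free values for test 1 (in0=0, in1=1, in2=0): M1=0, M2=0, M3=0, M4=0, giving Y=0. Observed 1.
Test 1: faults giving observed 1 are {M1 stuck-at-1, M2 stuck-at-1, M3 stuck-at-1, M4 stuck-at-1}.
Test 2 (in0=0, in1=0, in2=0): fault-free M1=0, M2=0, M3=0, M4=0 → 0; observed 0. Eliminates M2 stuck-at-1, M3 stuck-at-1, M4 stuck-at-1.
Only M1 stuck-at-1 is consistent with every test.

M1 stuck-at-1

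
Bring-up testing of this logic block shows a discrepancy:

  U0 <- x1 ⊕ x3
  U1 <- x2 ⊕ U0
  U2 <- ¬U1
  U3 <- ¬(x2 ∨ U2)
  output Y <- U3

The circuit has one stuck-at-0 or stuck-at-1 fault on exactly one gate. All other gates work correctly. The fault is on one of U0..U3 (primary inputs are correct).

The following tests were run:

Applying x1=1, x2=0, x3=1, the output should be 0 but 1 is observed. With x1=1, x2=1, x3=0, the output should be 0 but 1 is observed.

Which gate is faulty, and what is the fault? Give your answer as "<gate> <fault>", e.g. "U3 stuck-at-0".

Fault-free values for test 1 (x1=1, x2=0, x3=1): U0=0, U1=0, U2=1, U3=0, giving Y=0. Observed 1.
Test 1: faults giving observed 1 are {U0 stuck-at-1, U1 stuck-at-1, U2 stuck-at-0, U3 stuck-at-1}.
Test 2 (x1=1, x2=1, x3=0): fault-free U0=1, U1=0, U2=1, U3=0 → 0; observed 1. Eliminates U0 stuck-at-1, U1 stuck-at-1, U2 stuck-at-0.
Only U3 stuck-at-1 is consistent with every test.

U3 stuck-at-1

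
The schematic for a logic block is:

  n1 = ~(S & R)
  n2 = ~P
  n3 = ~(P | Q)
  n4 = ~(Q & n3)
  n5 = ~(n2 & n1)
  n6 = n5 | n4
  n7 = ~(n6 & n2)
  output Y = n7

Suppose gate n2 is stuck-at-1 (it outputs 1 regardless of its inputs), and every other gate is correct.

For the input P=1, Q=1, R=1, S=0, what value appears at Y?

Propagate with n2 forced: n1=1, n2=1 [stuck-at-1], n3=0, n4=1, n5=0, n6=1, n7=0.
So Y = 0. (Without the fault it would be 1.)

0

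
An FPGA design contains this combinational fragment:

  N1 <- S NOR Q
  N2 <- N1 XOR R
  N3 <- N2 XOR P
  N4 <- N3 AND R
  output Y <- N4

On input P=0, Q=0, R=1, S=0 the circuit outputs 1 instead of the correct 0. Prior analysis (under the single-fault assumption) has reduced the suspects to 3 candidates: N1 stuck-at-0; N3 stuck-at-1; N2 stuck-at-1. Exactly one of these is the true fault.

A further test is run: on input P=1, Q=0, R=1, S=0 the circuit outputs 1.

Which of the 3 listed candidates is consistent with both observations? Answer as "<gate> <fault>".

N3 stuck-at-1

Evaluate each candidate on input P=1, Q=0, R=1, S=0:
  N1 stuck-at-0: N1=0 [stuck-at-0], N2=1, N3=0, N4=0 → 0 — eliminated
  N3 stuck-at-1: N1=1, N2=0, N3=1 [stuck-at-1], N4=1 → 1 — matches
  N2 stuck-at-1: N1=1, N2=1 [stuck-at-1], N3=0, N4=0 → 0 — eliminated
Only N3 stuck-at-1 reproduces the observed 1.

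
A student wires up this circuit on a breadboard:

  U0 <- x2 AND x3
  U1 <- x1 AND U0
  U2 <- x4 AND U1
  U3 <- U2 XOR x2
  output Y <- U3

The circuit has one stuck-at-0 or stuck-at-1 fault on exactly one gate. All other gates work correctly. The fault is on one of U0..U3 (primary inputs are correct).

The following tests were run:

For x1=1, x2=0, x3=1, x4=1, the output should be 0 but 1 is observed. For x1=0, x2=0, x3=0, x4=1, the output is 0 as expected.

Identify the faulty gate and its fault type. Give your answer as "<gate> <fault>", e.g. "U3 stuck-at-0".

Fault-free values for test 1 (x1=1, x2=0, x3=1, x4=1): U0=0, U1=0, U2=0, U3=0, giving Y=0. Observed 1.
Test 1: faults giving observed 1 are {U0 stuck-at-1, U1 stuck-at-1, U2 stuck-at-1, U3 stuck-at-1}.
Test 2 (x1=0, x2=0, x3=0, x4=1): fault-free U0=0, U1=0, U2=0, U3=0 → 0; observed 0. Eliminates U1 stuck-at-1, U2 stuck-at-1, U3 stuck-at-1.
Only U0 stuck-at-1 is consistent with every test.

U0 stuck-at-1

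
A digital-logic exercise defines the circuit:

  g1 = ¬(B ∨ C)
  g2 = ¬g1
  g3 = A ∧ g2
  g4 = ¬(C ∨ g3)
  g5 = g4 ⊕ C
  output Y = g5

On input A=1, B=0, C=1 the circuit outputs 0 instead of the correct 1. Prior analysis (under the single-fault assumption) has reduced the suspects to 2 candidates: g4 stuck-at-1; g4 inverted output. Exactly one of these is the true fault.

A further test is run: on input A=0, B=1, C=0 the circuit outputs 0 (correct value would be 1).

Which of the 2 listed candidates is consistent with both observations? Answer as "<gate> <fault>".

Evaluate each candidate on input A=0, B=1, C=0:
  g4 stuck-at-1: g1=0, g2=1, g3=0, g4=1 [stuck-at-1], g5=1 → 1 — eliminated
  g4 inverted output: g1=0, g2=1, g3=0, g4=0 [inverted output], g5=0 → 0 — matches
Only g4 inverted output reproduces the observed 0.

g4 inverted output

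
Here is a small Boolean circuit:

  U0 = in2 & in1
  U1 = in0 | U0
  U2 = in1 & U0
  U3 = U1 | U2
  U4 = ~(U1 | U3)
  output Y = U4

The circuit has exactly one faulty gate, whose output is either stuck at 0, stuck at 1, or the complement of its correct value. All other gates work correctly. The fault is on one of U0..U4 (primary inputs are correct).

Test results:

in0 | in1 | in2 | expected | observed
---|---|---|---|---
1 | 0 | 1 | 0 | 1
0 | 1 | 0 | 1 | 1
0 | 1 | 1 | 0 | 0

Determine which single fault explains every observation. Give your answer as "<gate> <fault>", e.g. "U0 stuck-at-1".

Fault-free values for test 1 (in0=1, in1=0, in2=1): U0=0, U1=1, U2=0, U3=1, U4=0, giving Y=0. Observed 1.
Test 1: faults giving observed 1 are {U1 stuck-at-0, U1 inverted output, U4 stuck-at-1, U4 inverted output}.
Test 2 (in0=0, in1=1, in2=0): fault-free U0=0, U1=0, U2=0, U3=0, U4=1 → 1; observed 1. Eliminates U1 inverted output, U4 inverted output.
Test 3 (in0=0, in1=1, in2=1): fault-free U0=1, U1=1, U2=1, U3=1, U4=0 → 0; observed 0. Eliminates U4 stuck-at-1.
Only U1 stuck-at-0 is consistent with every test.

U1 stuck-at-0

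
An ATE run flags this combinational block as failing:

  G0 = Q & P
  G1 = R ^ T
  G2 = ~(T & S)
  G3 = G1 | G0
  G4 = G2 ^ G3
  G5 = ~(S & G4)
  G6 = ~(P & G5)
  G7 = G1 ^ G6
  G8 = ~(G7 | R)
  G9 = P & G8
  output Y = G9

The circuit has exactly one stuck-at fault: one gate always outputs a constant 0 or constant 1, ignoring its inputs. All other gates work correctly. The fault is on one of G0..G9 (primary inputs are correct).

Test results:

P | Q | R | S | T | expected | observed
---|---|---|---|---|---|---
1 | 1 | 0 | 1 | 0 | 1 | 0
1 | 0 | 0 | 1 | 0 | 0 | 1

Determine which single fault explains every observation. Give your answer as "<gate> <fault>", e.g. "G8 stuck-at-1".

Fault-free values for test 1 (P=1, Q=1, R=0, S=1, T=0): G0=1, G1=0, G2=1, G3=1, G4=0, G5=1, G6=0, G7=0, G8=1, G9=1, giving Y=1. Observed 0.
Test 1: faults giving observed 0 are {G0 stuck-at-0, G1 stuck-at-1, G2 stuck-at-0, G3 stuck-at-0, G4 stuck-at-1, G5 stuck-at-0, G6 stuck-at-1, G7 stuck-at-1, G8 stuck-at-0, G9 stuck-at-0}.
Test 2 (P=1, Q=0, R=0, S=1, T=0): fault-free G0=0, G1=0, G2=1, G3=0, G4=1, G5=0, G6=1, G7=1, G8=0, G9=0 → 0; observed 1. Eliminates G0 stuck-at-0, G1 stuck-at-1, G3 stuck-at-0, G4 stuck-at-1, G5 stuck-at-0, G6 stuck-at-1, G7 stuck-at-1, G8 stuck-at-0, G9 stuck-at-0.
Only G2 stuck-at-0 is consistent with every test.

G2 stuck-at-0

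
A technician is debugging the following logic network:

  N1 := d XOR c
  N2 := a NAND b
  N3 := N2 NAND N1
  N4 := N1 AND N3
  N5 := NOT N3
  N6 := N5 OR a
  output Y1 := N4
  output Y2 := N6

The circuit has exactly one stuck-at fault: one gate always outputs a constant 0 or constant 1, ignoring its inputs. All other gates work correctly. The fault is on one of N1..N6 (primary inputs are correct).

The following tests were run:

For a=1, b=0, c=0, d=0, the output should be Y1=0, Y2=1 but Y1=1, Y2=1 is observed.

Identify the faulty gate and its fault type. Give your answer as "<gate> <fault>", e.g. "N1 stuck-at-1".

Fault-free values for test 1 (a=1, b=0, c=0, d=0): N1=0, N2=1, N3=1, N4=0, N5=0, N6=1, giving Y1=0, Y2=1. Observed Y1=1, Y2=1.
Test 1: faults giving observed Y1=1, Y2=1 are {N4 stuck-at-1}.
Only N4 stuck-at-1 is consistent with every test.

N4 stuck-at-1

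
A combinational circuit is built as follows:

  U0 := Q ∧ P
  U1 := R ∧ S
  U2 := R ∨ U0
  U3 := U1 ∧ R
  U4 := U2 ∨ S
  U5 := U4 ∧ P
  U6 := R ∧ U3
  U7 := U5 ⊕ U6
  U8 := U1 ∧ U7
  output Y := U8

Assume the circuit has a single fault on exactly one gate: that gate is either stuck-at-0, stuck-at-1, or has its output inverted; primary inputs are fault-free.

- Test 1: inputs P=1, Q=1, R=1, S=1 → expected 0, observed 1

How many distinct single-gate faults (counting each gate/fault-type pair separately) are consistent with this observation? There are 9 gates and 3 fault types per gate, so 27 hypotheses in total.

12

Fault-free: U0=1, U1=1, U2=1, U3=1, U4=1, U5=1, U6=1, U7=0, U8=0 → 0. Observed 1.
  U0: none of the 3 fault types match ✗
  U1: none of the 3 fault types match ✗
  U2: none of the 3 fault types match ✗
  U3: stuck-at-0, inverted output ✓; others ✗
  U4: stuck-at-0, inverted output ✓; others ✗
  U5: stuck-at-0, inverted output ✓; others ✗
  U6: stuck-at-0, inverted output ✓; others ✗
  U7: stuck-at-1, inverted output ✓; others ✗
  U8: stuck-at-1, inverted output ✓; others ✗
Consistent faults: {U3 stuck-at-0, U3 inverted output, U4 stuck-at-0, U4 inverted output, U5 stuck-at-0, U5 inverted output, U6 stuck-at-0, U6 inverted output, U7 stuck-at-1, U7 inverted output, U8 stuck-at-1, U8 inverted output} — 12 in all.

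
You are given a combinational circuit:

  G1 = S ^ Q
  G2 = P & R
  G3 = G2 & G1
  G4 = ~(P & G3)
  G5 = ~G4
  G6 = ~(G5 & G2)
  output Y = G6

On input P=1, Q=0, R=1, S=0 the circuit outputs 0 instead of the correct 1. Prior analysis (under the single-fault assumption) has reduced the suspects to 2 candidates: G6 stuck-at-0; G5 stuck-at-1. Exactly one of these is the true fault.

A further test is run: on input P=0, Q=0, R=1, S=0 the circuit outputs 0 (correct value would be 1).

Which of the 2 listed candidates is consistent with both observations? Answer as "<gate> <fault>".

Evaluate each candidate on input P=0, Q=0, R=1, S=0:
  G6 stuck-at-0: G1=0, G2=0, G3=0, G4=1, G5=0, G6=0 [stuck-at-0] → 0 — matches
  G5 stuck-at-1: G1=0, G2=0, G3=0, G4=1, G5=1 [stuck-at-1], G6=1 → 1 — eliminated
Only G6 stuck-at-0 reproduces the observed 0.

G6 stuck-at-0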